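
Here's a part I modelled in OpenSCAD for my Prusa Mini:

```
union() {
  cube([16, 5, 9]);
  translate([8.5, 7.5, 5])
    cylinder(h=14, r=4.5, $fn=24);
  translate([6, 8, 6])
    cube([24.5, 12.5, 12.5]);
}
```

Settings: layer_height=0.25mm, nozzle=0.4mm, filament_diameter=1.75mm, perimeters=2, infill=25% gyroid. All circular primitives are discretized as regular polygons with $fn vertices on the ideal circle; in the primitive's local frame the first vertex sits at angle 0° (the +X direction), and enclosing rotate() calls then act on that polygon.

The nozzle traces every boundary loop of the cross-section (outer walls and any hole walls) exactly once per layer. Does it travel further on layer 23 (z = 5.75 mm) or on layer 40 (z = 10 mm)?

Layer 23 (z = 5.75): the 16×5 cube contributes its full rectangle (perimeter 42.00 mm); the cylinder at (8.5, 7.5): section is a regular 24-gon, circumradius r=4.5 (perimeter = 2·24·4.500·sin(180°/24) = 28.19 mm); the cube at (6, 8) is absent (z outside [6, 18.5]); Combining (union): the regions partially overlap (shared area 10.30 mm²), so the edge portions inside another operand are dropped and the merged outline is re-measured after clipping — boundary = 54.02 mm. So its perimeter = 54.02 mm. Layer 40 (z = 10): the cube is absent (z outside [0, 9]); the r=4.5 cylinder at (8.5, 7.5) gives a regular 24-gon of circumradius 4.5 (constant along its height) (perimeter = 2·24·4.500·sin(180°/24) = 28.19 mm); the 24.5×12.5 cube at (6, 8) contributes its full rectangle (perimeter 74.00 mm); Merging all regions: the regions partially overlap (shared area 22.82 mm²), so the edge portions inside another operand are dropped and the merged outline is re-measured after clipping — boundary = 82.85 mm. So its perimeter = 82.85 mm. Layer 40 is larger (82.85 vs 54.02 mm).

layer 40 (z = 10 mm)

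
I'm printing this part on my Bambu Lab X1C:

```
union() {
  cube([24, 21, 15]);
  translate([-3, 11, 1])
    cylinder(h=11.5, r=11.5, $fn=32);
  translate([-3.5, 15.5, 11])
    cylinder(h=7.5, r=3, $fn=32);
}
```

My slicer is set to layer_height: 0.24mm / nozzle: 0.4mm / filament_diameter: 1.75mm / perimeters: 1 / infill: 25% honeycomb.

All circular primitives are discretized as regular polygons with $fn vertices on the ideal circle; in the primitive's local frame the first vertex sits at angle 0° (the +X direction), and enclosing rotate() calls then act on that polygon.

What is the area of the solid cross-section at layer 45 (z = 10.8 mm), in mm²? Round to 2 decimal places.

At z = 10.8 mm: the cube is present — its section is the full 24×21 rectangle (area 504.00 mm²); the r=11.5 cylinder at (-3, 11) contributes a regular 32-gon of circumradius 11.5 (area = (32/2)·11.500²·sin(360°/32) = 412.81 mm²); the cylinder at (-3.5, 15.5) does not reach this height (z outside [11, 18.5]); Combining (union): the regions partially overlap — summed areas 916.81 mm² minus the doubly-counted overlap 136.87 mm² gives 779.94 mm² — area = 779.94 mm². Overall, the cross-section is a single solid region. Net area = 779.94 mm².

779.94 mm²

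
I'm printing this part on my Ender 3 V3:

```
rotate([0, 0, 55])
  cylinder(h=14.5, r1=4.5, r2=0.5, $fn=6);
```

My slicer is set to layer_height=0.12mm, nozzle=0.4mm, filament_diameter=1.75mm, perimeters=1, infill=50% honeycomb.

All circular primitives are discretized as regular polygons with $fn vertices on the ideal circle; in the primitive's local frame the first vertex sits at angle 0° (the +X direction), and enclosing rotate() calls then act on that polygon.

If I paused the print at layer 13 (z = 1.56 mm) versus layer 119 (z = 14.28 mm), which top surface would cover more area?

layer 13 (z = 1.56 mm)

Layer 13 (z = 1.56): the cone: at t=0.108 of its height the radius interpolates to r₁+(r₂−r₁)t = 4.070, giving a regular 6-gon of that circumradius (area = (6/2)·4.070²·sin(360°/6) = 43.03 mm²); (rotated 55° about Z; rotation is an isometry so areas/perimeters/island counts are preserved). So its area = 43.03 mm². Layer 119 (z = 14.28): the cone: at t=0.985 of its height the radius interpolates to r₁+(r₂−r₁)t = 0.561, giving a regular 6-gon of that circumradius (area = (6/2)·0.561²·sin(360°/6) = 0.82 mm²); (rotated 55° about Z; rotation is an isometry so areas/perimeters/island counts are preserved). So its area = 0.82 mm². Layer 13 is larger (43.03 vs 0.82 mm²).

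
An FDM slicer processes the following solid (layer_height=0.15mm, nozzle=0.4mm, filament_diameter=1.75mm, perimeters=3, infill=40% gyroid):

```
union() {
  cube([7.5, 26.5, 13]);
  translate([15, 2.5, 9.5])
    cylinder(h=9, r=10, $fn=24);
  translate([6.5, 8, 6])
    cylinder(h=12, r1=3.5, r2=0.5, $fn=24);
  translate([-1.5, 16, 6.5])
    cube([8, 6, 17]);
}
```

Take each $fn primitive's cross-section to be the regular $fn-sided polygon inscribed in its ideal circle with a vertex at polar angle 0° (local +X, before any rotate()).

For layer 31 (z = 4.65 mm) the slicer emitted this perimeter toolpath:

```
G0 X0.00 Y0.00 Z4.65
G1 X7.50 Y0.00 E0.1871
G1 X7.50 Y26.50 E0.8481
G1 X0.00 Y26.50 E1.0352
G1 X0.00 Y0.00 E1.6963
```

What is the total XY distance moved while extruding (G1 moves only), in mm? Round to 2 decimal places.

Sum the Euclidean lengths of each G1 segment: total = 68.00 mm.

68.00 mm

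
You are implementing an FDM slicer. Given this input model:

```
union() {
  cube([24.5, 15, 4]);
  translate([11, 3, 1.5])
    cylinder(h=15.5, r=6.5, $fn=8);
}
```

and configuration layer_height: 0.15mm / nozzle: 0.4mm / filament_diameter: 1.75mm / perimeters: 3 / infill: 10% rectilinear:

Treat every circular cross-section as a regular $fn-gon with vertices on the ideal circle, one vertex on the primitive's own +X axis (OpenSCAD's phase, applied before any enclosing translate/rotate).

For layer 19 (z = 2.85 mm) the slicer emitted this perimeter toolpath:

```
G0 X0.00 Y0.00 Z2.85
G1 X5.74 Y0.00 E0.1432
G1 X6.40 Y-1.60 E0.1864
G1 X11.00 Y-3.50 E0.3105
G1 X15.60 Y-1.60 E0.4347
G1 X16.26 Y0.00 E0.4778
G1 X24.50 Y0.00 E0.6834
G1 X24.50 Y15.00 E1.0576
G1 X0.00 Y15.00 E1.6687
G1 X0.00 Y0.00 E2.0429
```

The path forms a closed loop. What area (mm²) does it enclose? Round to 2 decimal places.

Apply the shoelace formula to the sequence of (X, Y) vertices; enclosed area = 392.02 mm².

392.02 mm²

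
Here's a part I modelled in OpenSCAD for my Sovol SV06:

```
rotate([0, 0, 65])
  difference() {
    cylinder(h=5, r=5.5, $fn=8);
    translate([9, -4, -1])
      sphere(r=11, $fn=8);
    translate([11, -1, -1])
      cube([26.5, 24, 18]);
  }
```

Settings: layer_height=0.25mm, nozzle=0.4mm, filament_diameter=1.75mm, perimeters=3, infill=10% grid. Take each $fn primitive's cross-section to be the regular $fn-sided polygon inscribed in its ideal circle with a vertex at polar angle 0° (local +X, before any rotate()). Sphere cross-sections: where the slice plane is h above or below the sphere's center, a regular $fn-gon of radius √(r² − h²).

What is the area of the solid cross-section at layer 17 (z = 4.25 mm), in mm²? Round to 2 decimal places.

54.00 mm²

At z = 4.25 mm: the cylinder: section is a regular 8-gon, circumradius r=5.5 (area = (8/2)·5.500²·sin(360°/8) = 85.56 mm²); the r=11 sphere at (9, -4) contributes a regular 8-gon of circumradius √(11²−5.25²) = 9.666 (area = (8/2)·9.666²·sin(360°/8) = 264.28 mm²); the cube at (11, -1) (footprint 26.5×24) is included at this height (area 636.00 mm²); After the difference (first − rest): starting from the r=5.5 cylinder (85.56 mm²), the r=11 sphere at (9, -4) partially overlaps it — only the 31.56 mm² overlap (of its 264.28 mm²) is removed, clipping the outline; the 26.5×24 cube at (11, -1) misses the remaining region (no effect) — area = 54.00 mm²; (rotated 65° about Z; rotation is an isometry so areas/perimeters/island counts are preserved). Overall, the cross-section is a single solid region. Net area = 54.00 mm².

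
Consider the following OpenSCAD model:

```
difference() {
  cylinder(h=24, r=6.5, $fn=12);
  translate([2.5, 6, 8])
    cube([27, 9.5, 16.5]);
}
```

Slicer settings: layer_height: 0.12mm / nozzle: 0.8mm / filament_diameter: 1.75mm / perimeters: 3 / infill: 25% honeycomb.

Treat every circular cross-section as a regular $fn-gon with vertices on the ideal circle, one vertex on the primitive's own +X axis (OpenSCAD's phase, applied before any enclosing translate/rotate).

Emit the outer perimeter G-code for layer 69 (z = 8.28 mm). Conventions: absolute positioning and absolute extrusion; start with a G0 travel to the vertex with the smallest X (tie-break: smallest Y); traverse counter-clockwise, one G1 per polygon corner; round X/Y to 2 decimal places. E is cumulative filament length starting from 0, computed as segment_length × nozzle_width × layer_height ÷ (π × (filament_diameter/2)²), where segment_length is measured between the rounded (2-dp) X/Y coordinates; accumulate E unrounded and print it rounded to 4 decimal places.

G0 X-6.50 Y0.00 Z8.28
G1 X-5.63 Y-3.25 E0.1343
G1 X-3.25 Y-5.63 E0.2686
G1 X0.00 Y-6.50 E0.4029
G1 X3.25 Y-5.63 E0.5372
G1 X5.63 Y-3.25 E0.6715
G1 X6.50 Y0.00 E0.8058
G1 X5.63 Y3.25 E0.9401
G1 X3.25 Y5.63 E1.0744
G1 X0.00 Y6.50 E1.2087
G1 X-3.25 Y5.63 E1.3430
G1 X-5.63 Y3.25 E1.4773
G1 X-6.50 Y0.00 E1.6116

At z = 8.28 mm: the cylinder: section is a regular 12-gon, circumradius r=6.5; the 27×9.5 cube at (2.5, 6) contributes its full rectangle; Subtracting the remaining from the first: starting from the r=6.5 cylinder, the 27×9.5 cube at (2.5, 6) misses the remaining region (no effect) — 1 connected region. The outline is a single polygon with 12 vertices. Extrusion per mm of travel: 0.8 × 0.12 / (π × 0.875²) = 0.039912. Accumulating E over each segment gives final E = 1.6116.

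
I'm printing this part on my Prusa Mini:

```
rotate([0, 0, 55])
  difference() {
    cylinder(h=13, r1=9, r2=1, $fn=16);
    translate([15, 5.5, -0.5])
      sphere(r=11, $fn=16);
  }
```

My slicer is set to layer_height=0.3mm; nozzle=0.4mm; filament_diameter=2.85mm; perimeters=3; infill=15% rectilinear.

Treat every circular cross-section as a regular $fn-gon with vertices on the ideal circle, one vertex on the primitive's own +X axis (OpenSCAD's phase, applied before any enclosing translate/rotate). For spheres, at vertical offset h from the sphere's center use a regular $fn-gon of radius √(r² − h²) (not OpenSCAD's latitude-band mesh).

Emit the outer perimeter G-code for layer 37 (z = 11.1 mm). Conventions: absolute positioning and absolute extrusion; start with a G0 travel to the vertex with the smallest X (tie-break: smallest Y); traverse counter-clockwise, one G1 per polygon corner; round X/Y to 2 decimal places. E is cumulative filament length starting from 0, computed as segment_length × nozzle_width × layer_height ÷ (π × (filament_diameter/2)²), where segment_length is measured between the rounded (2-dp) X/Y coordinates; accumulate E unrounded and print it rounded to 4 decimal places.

At z = 11.1 mm: the cone contributes a regular 16-gon of circumradius 2.169 (interpolated between r1=9 and r2=1 at t=0.854); the sphere at (15, 5.5) does not reach this height (|z−center|=11.600 > r=11); Taking the first minus the rest: none of the subtracted shapes is present at this height, so the cone is unchanged — 1 connected region; (whole slice rotated 55° about Z — lengths, areas and connectivity unchanged). The outline is a single polygon with 16 vertices. Extrusion per mm of travel: 0.4 × 0.3 / (π × 1.425²) = 0.018811. Accumulating E over each segment gives final E = 0.2550.

G0 X-2.14 Y-0.38 Z11.10
G1 X-1.83 Y-1.17 E0.0160
G1 X-1.24 Y-1.78 E0.0319
G1 X-0.47 Y-2.12 E0.0478
G1 X0.38 Y-2.14 E0.0638
G1 X1.17 Y-1.83 E0.0797
G1 X1.78 Y-1.24 E0.0957
G1 X2.12 Y-0.47 E0.1115
G1 X2.14 Y0.38 E0.1275
G1 X1.83 Y1.17 E0.1435
G1 X1.24 Y1.78 E0.1594
G1 X0.47 Y2.12 E0.1753
G1 X-0.38 Y2.14 E0.1913
G1 X-1.17 Y1.83 E0.2072
G1 X-1.78 Y1.24 E0.2232
G1 X-2.12 Y0.47 E0.2390
G1 X-2.14 Y-0.38 E0.2550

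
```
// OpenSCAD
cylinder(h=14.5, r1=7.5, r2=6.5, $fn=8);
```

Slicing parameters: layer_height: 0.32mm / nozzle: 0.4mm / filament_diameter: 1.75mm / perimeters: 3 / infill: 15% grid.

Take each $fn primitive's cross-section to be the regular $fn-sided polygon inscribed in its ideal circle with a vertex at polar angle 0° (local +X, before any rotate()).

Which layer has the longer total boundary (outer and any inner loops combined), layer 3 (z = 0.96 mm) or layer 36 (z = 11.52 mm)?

layer 3 (z = 0.96 mm)

Layer 3 (z = 0.96): the cone (r1=7.5→r2=6.5) has section circumradius 7.434 here — a regular 8-gon (perimeter = 2·8·7.434·sin(180°/8) = 45.52 mm). So its perimeter = 45.52 mm. Layer 36 (z = 11.52): the cone contributes a regular 8-gon of circumradius 6.706 (interpolated between r1=7.5 and r2=6.5 at t=0.794) (perimeter = 2·8·6.706·sin(180°/8) = 41.06 mm). So its perimeter = 41.06 mm. Layer 3 is larger (45.52 vs 41.06 mm).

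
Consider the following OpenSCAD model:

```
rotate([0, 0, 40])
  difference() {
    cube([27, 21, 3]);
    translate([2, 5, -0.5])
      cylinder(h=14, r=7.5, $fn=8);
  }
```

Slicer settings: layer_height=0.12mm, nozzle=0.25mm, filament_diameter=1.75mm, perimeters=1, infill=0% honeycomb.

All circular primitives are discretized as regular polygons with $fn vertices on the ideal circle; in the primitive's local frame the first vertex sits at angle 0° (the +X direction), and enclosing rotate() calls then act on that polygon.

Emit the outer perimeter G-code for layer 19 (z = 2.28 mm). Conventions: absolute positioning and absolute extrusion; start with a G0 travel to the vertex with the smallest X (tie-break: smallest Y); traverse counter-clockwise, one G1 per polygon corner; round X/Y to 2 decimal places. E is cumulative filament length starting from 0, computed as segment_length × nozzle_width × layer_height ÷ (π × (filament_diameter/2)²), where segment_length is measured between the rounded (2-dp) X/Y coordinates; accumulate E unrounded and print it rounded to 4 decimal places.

G0 X-13.50 Y16.09 Z2.28
G1 X-7.50 Y8.94 E0.1164
G1 X-6.50 Y10.86 E0.1434
G1 X-1.03 Y12.59 E0.2150
G1 X4.06 Y9.94 E0.2865
G1 X5.69 Y4.78 E0.3540
G1 X20.68 Y17.36 E0.5981
G1 X7.18 Y33.44 E0.8600
G1 X-13.50 Y16.09 E1.1967

At z = 2.28 mm: the 27×21 cube contributes its full rectangle; the r=7.5 cylinder at (2, 5) contributes a regular 8-gon of circumradius 7.5; Taking the first minus the rest: starting from the 27×21 cube, the r=7.5 cylinder at (2, 5) partially overlaps it — only the 96.27 mm² overlap (of its 159.10 mm²) is removed, clipping the outline — 1 connected region; (whole slice rotated 40° about Z — lengths, areas and connectivity unchanged). The outline is a single polygon with 8 vertices. Extrusion per mm of travel: 0.25 × 0.12 / (π × 0.875²) = 0.012473. Accumulating E over each segment gives final E = 1.1967.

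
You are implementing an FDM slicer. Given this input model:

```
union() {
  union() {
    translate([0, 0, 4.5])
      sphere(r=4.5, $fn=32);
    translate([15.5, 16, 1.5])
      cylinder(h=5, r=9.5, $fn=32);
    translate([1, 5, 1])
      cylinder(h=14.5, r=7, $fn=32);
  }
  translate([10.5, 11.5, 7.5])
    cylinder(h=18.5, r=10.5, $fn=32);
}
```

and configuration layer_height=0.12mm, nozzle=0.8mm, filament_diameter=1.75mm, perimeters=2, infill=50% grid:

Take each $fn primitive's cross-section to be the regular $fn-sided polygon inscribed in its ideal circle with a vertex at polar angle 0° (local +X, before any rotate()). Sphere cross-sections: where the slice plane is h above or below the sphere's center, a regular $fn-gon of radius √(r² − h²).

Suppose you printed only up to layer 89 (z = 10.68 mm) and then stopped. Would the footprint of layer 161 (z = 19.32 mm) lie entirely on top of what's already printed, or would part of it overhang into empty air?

entirely on top

Compare the two slices. At z = 10.68: the sphere is not intersected at this z (|z−center|=6.180 > r=4.5); the cylinder at (15.5, 16) is not intersected at this z (z outside [1.5, 6.5]); the r=7 cylinder at (1, 5) contributes a regular 32-gon of circumradius 7 (area = (32/2)·7.000²·sin(360°/32) = 152.95 mm²); Combining (union): only the r=7 cylinder at (1, 5) is present, so the union is just that shape — area = 152.95 mm²; the cylinder at (10.5, 11.5): section is a regular 32-gon, circumradius r=10.5 (area = (32/2)·10.500²·sin(360°/32) = 344.14 mm²); Combining (union): the regions partially overlap — summed areas 497.09 mm² minus the doubly-counted overlap 52.13 mm² gives 444.96 mm² — area = 444.96 mm². At z = 19.32: the sphere does not reach this height (|z−center|=14.820 > r=4.5); the cylinder at (15.5, 16) is not intersected at this z (z outside [1.5, 6.5]); the cylinder at (1, 5) is not intersected at this z (z outside [1, 15.5]); Taking the union: nothing is present at this height; the r=10.5 cylinder at (10.5, 11.5) contributes a regular 32-gon of circumradius 10.5 (area = (32/2)·10.500²·sin(360°/32) = 344.14 mm²); Combining (union): only the r=10.5 cylinder at (10.5, 11.5) is present, so the union is just that shape — area = 344.14 mm². Checking containment: the cross-section at z = 19.32 is a subset of the cross-section at z = 10.68.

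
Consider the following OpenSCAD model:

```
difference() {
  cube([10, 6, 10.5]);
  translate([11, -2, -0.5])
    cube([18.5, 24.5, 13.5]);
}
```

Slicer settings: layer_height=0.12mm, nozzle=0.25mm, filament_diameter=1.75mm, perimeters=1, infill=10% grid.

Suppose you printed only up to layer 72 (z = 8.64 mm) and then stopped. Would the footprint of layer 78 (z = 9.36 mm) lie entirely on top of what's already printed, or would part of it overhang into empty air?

entirely on top

Compare the two slices. At z = 8.64: the cube (footprint 10×6) is included at this height (area 60.00 mm²); the 18.5×24.5 cube at (11, -2) contributes its full rectangle (area 453.25 mm²); After the difference (first − rest): starting from the 10×6 cube (60.00 mm²), the 18.5×24.5 cube at (11, -2) misses the remaining region (no effect) — area = 60.00 mm². At z = 9.36: the cube (footprint 10×6) is included at this height (area 60.00 mm²); the cube at (11, -2) (footprint 18.5×24.5) is included at this height (area 453.25 mm²); After the difference (first − rest): starting from the 10×6 cube (60.00 mm²), the 18.5×24.5 cube at (11, -2) misses the remaining region (no effect) — area = 60.00 mm². Checking containment: the cross-section at z = 9.36 is a subset of the cross-section at z = 8.64.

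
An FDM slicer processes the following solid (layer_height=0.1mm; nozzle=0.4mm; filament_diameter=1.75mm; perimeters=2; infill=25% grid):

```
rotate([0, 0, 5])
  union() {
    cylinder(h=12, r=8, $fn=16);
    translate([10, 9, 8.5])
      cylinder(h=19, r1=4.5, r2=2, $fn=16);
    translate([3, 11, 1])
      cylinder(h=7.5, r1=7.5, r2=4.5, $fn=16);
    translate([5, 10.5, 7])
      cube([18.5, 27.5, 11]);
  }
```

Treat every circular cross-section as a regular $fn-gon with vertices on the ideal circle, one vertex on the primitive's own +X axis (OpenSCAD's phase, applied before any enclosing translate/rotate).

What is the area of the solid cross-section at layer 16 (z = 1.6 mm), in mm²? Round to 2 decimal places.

332.61 mm²

At z = 1.6 mm: the cylinder: section is a regular 16-gon, circumradius r=8 (area = (16/2)·8.000²·sin(360°/16) = 195.93 mm²); the cone at (10, 9) is absent (z outside [8.5, 27.5]); the cone at (3, 11) (r1=7.5→r2=4.5) has section circumradius 7.260 here — a regular 16-gon (area = (16/2)·7.260²·sin(360°/16) = 161.36 mm²); the cube at (5, 10.5) is not intersected at this z (z outside [7, 18]); Merging all regions: the regions partially overlap — summed areas 357.30 mm² minus the doubly-counted overlap 24.69 mm² gives 332.61 mm² — area = 332.61 mm²; (whole slice rotated 5° about Z — lengths, areas and connectivity unchanged). Overall, the cross-section is a single solid region. Net area = 332.61 mm².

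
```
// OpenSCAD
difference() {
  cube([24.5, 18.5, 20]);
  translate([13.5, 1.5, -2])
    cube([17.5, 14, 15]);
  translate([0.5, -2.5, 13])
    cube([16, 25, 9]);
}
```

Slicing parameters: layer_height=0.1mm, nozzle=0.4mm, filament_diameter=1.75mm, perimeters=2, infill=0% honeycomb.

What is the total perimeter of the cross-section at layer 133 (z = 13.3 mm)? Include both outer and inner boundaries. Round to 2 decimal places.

91.00 mm

At z = 13.3 mm: the 24.5×18.5 cube contributes its full rectangle (perimeter 86.00 mm); the cube at (13.5, 1.5) is not intersected at this z (z outside [-2, 13]); the 16×25 cube at (0.5, -2.5) contributes its full rectangle (perimeter 82.00 mm); After the difference (first − rest): starting from the 24.5×18.5 cube, the 16×25 cube at (0.5, -2.5) partially overlaps it — only the 296.00 mm² overlap (of its 400.00 mm²) is removed, clipping the outline — boundary = 91.00 mm. Overall, the cross-section has 2 separate islands. Total boundary length (outer) = 91.00 mm.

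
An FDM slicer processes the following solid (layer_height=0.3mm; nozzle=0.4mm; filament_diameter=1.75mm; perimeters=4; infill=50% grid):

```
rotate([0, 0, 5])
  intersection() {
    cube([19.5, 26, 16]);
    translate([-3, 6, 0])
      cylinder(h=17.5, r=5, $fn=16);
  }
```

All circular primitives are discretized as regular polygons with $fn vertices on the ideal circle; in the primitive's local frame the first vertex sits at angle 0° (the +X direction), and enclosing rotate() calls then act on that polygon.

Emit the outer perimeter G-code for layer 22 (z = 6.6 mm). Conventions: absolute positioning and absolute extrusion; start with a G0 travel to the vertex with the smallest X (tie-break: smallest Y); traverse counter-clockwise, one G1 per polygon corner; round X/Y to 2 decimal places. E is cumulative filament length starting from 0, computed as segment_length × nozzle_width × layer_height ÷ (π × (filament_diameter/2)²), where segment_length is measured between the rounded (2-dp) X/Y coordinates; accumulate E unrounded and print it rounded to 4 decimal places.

G0 X-0.86 Y9.86 Z6.60
G1 X-0.18 Y2.10 E0.3886
G1 X0.32 Y2.50 E0.4206
G1 X1.26 Y4.21 E0.5179
G1 X1.47 Y6.15 E0.6153
G1 X0.92 Y8.02 E0.7125
G1 X-0.30 Y9.55 E0.8102
G1 X-0.86 Y9.86 E0.8421

At z = 6.6 mm: the cube is present — its section is the full 19.5×26 rectangle; the r=5 cylinder at (-3, 6) gives a regular 16-gon of circumradius 5 (constant along its height); After intersecting: the r=5 cylinder at (-3, 6) partially overlaps the 19.5×26 cube; clipping to the common part keeps 10.61 mm² — 1 connected region; (whole slice rotated 5° about Z — lengths, areas and connectivity unchanged). The outline is a single polygon with 7 vertices. Extrusion per mm of travel: 0.4 × 0.3 / (π × 0.875²) = 0.049890. Accumulating E over each segment gives final E = 0.8421.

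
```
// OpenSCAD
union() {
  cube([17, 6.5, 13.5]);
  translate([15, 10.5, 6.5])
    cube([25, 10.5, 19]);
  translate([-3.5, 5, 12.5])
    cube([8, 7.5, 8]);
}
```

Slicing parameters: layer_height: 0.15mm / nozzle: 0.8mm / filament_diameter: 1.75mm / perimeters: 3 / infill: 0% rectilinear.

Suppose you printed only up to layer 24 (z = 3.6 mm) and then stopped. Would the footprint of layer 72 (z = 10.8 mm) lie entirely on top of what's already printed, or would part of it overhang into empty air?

part overhangs

Compare the two slices. At z = 3.6: the 17×6.5 cube contributes its full rectangle (area 110.50 mm²); the cube at (15, 10.5) is absent (z outside [6.5, 25.5]); the cube at (-3.5, 5) is not intersected at this z (z outside [12.5, 20.5]); Combining (union): only the 17×6.5 cube is present, so the union is just that shape — area = 110.50 mm². At z = 10.8: the 17×6.5 cube contributes its full rectangle (area 110.50 mm²); the cube at (15, 10.5) (footprint 25×10.5) is included at this height (area 262.50 mm²); the cube at (-3.5, 5) is absent (z outside [12.5, 20.5]); Combining (union): the 2 present regions are separate (no shared area or edge), so areas and boundary lengths simply add and each stays a separate island — area = 373.00 mm². Checking containment: at z = 10.8 the cross-section extends beyond the z = 3.6 cross-section by about 262.50 mm².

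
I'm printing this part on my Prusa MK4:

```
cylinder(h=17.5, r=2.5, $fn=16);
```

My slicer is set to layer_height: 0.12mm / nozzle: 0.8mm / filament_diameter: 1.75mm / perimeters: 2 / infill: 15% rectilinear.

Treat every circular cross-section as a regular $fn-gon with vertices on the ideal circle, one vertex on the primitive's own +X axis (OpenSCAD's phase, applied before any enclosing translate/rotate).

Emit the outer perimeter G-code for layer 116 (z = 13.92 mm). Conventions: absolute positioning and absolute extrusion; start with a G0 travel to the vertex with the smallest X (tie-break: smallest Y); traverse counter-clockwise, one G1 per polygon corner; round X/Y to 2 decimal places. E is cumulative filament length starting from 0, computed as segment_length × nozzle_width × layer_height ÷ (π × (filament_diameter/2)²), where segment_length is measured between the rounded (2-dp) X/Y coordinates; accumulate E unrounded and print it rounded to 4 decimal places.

At z = 13.92 mm: the r=2.5 cylinder gives a regular 16-gon of circumradius 2.5 (constant along its height). The outline is a single polygon with 16 vertices. Extrusion per mm of travel: 0.8 × 0.12 / (π × 0.875²) = 0.039912. Accumulating E over each segment gives final E = 0.6233.

G0 X-2.50 Y0.00 Z13.92
G1 X-2.31 Y-0.96 E0.0391
G1 X-1.77 Y-1.77 E0.0779
G1 X-0.96 Y-2.31 E0.1168
G1 X0.00 Y-2.50 E0.1558
G1 X0.96 Y-2.31 E0.1949
G1 X1.77 Y-1.77 E0.2337
G1 X2.31 Y-0.96 E0.2726
G1 X2.50 Y0.00 E0.3117
G1 X2.31 Y0.96 E0.3507
G1 X1.77 Y1.77 E0.3896
G1 X0.96 Y2.31 E0.4284
G1 X0.00 Y2.50 E0.4675
G1 X-0.96 Y2.31 E0.5065
G1 X-1.77 Y1.77 E0.5454
G1 X-2.31 Y0.96 E0.5842
G1 X-2.50 Y0.00 E0.6233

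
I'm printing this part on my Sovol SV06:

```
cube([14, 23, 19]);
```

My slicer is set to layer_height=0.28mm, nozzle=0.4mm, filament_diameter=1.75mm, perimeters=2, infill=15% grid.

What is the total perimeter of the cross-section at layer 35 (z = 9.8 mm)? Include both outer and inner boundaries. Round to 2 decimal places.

At z = 9.8 mm: the cube is present — its section is the full 14×23 rectangle (perimeter 74.00 mm). Overall, the cross-section is a single solid region. Total boundary length (outer) = 74.00 mm.

74.00 mm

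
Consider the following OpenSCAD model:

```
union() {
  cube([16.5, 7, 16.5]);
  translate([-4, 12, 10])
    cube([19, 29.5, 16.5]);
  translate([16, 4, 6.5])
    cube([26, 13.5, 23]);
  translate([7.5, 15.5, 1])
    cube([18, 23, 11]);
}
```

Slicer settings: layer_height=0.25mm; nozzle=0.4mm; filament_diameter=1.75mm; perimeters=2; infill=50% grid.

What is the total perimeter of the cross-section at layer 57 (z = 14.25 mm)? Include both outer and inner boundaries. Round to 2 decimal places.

216.00 mm

At z = 14.25 mm: the cube is present — its section is the full 16.5×7 rectangle (perimeter 47.00 mm); the 19×29.5 cube at (-4, 12) contributes its full rectangle (perimeter 97.00 mm); the 26×13.5 cube at (16, 4) contributes its full rectangle (perimeter 79.00 mm); the cube at (7.5, 15.5) does not reach this height (z outside [1, 12]); Taking the union: the regions partially overlap (shared area 1.50 mm²), so the edge portions inside another operand are dropped and the merged outline is re-measured after clipping — boundary = 216.00 mm. Overall, the cross-section has 2 separate islands. Total boundary length (outer) = 216.00 mm.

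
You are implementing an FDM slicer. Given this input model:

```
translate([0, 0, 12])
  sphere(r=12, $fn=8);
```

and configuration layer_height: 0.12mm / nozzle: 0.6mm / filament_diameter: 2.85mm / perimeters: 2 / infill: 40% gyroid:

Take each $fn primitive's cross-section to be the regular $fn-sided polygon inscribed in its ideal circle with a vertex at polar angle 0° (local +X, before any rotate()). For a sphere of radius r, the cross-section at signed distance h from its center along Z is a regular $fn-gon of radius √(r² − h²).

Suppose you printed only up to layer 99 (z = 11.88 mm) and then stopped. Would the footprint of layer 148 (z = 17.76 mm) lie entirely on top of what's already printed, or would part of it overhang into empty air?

entirely on top

Compare the two slices. At z = 11.88: the r=12 sphere slices to a regular 8-gon of circumradius 11.999 (√(r²−h²) with h=0.12 from center) (area = (8/2)·11.999²·sin(360°/8) = 407.25 mm²). At z = 17.76: the r=12 sphere slices to a regular 8-gon of circumradius 10.527 (√(r²−h²) with h=5.76 from center) (area = (8/2)·10.527²·sin(360°/8) = 313.45 mm²). Checking containment: the cross-section at z = 17.76 is a subset of the cross-section at z = 11.88.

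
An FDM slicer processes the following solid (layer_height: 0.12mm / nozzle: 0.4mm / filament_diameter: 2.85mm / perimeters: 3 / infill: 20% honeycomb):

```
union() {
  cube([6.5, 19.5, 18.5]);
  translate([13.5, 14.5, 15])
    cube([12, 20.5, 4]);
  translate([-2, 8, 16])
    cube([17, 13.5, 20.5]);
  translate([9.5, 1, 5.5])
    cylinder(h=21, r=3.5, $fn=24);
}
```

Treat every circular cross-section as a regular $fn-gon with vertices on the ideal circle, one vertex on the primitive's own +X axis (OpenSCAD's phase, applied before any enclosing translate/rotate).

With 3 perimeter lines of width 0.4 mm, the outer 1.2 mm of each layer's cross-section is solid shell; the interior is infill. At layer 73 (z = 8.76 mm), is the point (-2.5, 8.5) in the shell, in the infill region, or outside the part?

outside

At z = 8.76 mm: the 6.5×19.5 cube contributes its full rectangle; the cube at (13.5, 14.5) is absent (z outside [15, 19]); the cube at (-2, 8) is not intersected at this z (z outside [16, 36.5]); the cylinder at (9.5, 1): section is a regular 24-gon, circumradius r=3.5; Taking the union: the regions partially overlap (shared area 1.01 mm²), so overlapping operands fuse into one piece — 1 connected region. Overall, the cross-section is a single solid region. The nearest boundary edge runs (0.00, 0.00)→(0.00, 19.50); distance from the point to it = 2.50 mm. The point is not inside any of the regions above, so it lies outside the cross-section (2.50 mm from the nearest boundary).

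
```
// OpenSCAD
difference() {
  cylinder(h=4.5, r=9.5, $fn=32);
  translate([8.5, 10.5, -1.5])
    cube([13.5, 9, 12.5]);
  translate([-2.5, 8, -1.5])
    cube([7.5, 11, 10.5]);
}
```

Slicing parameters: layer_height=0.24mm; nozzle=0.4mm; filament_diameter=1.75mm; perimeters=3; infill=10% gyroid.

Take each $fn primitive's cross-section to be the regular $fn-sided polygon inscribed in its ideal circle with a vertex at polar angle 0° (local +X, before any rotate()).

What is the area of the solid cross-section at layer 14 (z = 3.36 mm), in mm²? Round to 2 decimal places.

At z = 3.36 mm: the r=9.5 cylinder contributes a regular 32-gon of circumradius 9.5 (area = (32/2)·9.500²·sin(360°/32) = 281.71 mm²); the 13.5×9 cube at (8.5, 10.5) contributes its full rectangle (area 121.50 mm²); the 7.5×11 cube at (-2.5, 8) contributes its full rectangle (area 82.50 mm²); Taking the first minus the rest: starting from the r=9.5 cylinder (281.71 mm²), the 13.5×9 cube at (8.5, 10.5) misses the remaining region (no effect); the 7.5×11 cube at (-2.5, 8) partially overlaps it — only the 8.44 mm² overlap (of its 82.50 mm²) is removed, clipping the outline — area = 273.27 mm². Overall, the cross-section is a single solid region. Net area = 273.27 mm².

273.27 mm²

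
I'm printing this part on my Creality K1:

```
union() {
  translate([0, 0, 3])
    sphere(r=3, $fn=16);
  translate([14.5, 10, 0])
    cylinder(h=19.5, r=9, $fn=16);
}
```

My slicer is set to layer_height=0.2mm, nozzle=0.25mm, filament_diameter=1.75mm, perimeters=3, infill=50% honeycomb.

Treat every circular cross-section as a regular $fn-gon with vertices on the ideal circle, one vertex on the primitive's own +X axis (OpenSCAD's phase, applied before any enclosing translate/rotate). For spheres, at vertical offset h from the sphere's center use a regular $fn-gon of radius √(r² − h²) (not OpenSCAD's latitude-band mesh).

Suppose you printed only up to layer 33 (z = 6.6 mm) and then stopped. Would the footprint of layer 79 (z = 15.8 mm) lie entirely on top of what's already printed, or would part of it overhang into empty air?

entirely on top

Compare the two slices. At z = 6.6: the sphere is absent (|z−center|=3.600 > r=3); the r=9 cylinder at (14.5, 10) contributes a regular 16-gon of circumradius 9 (area = (16/2)·9.000²·sin(360°/16) = 247.98 mm²); Merging all regions: only the r=9 cylinder at (14.5, 10) is present, so the union is just that shape — area = 247.98 mm². At z = 15.8: the sphere is absent (|z−center|=12.800 > r=3); the r=9 cylinder at (14.5, 10) contributes a regular 16-gon of circumradius 9 (area = (16/2)·9.000²·sin(360°/16) = 247.98 mm²); Taking the union: only the r=9 cylinder at (14.5, 10) is present, so the union is just that shape — area = 247.98 mm². Checking containment: the cross-section at z = 15.8 is a subset of the cross-section at z = 6.6.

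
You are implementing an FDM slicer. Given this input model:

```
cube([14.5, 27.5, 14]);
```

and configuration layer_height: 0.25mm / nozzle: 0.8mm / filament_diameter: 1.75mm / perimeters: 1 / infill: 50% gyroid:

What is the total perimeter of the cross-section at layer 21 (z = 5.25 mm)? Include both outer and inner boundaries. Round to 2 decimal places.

84.00 mm

At z = 5.25 mm: the cube is present — its section is the full 14.5×27.5 rectangle (perimeter 84.00 mm). Overall, the cross-section is a single solid region. Total boundary length (outer) = 84.00 mm.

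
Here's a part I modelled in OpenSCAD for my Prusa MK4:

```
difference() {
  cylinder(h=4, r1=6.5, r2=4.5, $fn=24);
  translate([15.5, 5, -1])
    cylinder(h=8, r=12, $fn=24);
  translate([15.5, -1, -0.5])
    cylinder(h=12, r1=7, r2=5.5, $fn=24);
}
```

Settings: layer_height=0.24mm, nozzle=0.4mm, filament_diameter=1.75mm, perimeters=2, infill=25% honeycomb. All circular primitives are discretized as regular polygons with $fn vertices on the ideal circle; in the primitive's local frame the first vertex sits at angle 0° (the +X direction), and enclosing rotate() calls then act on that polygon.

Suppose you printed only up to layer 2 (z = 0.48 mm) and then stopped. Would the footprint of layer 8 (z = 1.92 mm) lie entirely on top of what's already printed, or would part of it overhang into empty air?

Compare the two slices. At z = 0.48: the cone contributes a regular 24-gon of circumradius 6.260 (interpolated between r1=6.5 and r2=4.5 at t=0.120) (area = (24/2)·6.260²·sin(360°/24) = 121.71 mm²); the r=12 cylinder at (15.5, 5) gives a regular 24-gon of circumradius 12 (constant along its height) (area = (24/2)·12.000²·sin(360°/24) = 447.24 mm²); the cone at (15.5, -1): at t=0.082 of its height the radius interpolates to r₁+(r₂−r₁)t = 6.878, giving a regular 24-gon of that circumradius (area = (24/2)·6.878²·sin(360°/24) = 146.91 mm²); Taking the first minus the rest: starting from the cone (121.71 mm²), the r=12 cylinder at (15.5, 5) partially overlaps it — only the 9.54 mm² overlap (of its 447.24 mm²) is removed, clipping the outline; the cone at (15.5, -1) misses the remaining region (no effect) — area = 112.17 mm². At z = 1.92: the cone contributes a regular 24-gon of circumradius 5.540 (interpolated between r1=6.5 and r2=4.5 at t=0.480) (area = (24/2)·5.540²·sin(360°/24) = 95.32 mm²); the cylinder at (15.5, 5): section is a regular 24-gon, circumradius r=12 (area = (24/2)·12.000²·sin(360°/24) = 447.24 mm²); the cone at (15.5, -1) (r1=7→r2=5.5) has section circumradius 6.697 here — a regular 24-gon (area = (24/2)·6.697²·sin(360°/24) = 139.32 mm²); Taking the first minus the rest: starting from the cone (95.32 mm²), the r=12 cylinder at (15.5, 5) partially overlaps it — only the 4.46 mm² overlap (of its 447.24 mm²) is removed, clipping the outline; the cone at (15.5, -1) misses the remaining region (no effect) — area = 90.86 mm². Checking containment: the cross-section at z = 1.92 is a subset of the cross-section at z = 0.48.

entirely on top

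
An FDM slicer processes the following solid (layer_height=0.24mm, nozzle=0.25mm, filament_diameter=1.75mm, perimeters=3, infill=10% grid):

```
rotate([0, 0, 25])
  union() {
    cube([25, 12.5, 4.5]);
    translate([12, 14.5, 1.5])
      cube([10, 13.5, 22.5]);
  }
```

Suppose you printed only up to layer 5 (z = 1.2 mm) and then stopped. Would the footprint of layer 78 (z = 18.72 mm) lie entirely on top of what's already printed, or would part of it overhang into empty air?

Compare the two slices. At z = 1.2: the cube (footprint 25×12.5) is included at this height (area 312.50 mm²); the cube at (12, 14.5) is absent (z outside [1.5, 24]); Merging all regions: only the 25×12.5 cube is present, so the union is just that shape — area = 312.50 mm²; (whole slice rotated 25° about Z — lengths, areas and connectivity unchanged). At z = 18.72: the cube is not intersected at this z (z outside [0, 4.5]); the 10×13.5 cube at (12, 14.5) contributes its full rectangle (area 135.00 mm²); Combining (union): only the 10×13.5 cube at (12, 14.5) is present, so the union is just that shape — area = 135.00 mm²; (whole slice rotated 25° about Z — lengths, areas and connectivity unchanged). Checking containment: at z = 18.72 the cross-section extends beyond the z = 1.2 cross-section by about 135.00 mm².

part overhangs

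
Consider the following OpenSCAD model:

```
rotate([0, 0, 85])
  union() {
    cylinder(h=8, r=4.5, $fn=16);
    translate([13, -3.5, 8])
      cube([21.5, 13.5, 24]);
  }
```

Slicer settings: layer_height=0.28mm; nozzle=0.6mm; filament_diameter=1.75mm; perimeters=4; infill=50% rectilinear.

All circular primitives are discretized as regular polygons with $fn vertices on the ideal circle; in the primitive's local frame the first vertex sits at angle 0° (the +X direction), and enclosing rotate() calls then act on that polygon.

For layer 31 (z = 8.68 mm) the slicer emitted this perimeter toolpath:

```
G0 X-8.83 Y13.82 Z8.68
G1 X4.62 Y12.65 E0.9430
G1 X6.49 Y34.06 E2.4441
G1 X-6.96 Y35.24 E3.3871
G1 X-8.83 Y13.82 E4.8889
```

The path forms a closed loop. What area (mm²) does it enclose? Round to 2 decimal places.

Apply the shoelace formula to the sequence of (X, Y) vertices; enclosed area = 290.23 mm².

290.23 mm²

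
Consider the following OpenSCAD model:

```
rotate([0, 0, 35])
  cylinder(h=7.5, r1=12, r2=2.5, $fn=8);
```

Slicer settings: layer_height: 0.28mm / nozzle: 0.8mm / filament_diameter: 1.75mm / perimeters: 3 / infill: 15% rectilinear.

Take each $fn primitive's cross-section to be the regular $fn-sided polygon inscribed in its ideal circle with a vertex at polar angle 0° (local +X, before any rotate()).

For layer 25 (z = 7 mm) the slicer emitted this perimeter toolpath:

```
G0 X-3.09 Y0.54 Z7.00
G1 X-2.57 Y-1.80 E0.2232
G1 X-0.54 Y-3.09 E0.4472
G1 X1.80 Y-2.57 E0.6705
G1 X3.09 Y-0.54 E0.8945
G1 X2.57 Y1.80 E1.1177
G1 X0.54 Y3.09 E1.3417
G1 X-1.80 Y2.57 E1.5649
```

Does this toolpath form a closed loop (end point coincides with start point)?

no

Start point (G0): (-3.09, 0.54). End point (last G1): the path does not return to the start — open.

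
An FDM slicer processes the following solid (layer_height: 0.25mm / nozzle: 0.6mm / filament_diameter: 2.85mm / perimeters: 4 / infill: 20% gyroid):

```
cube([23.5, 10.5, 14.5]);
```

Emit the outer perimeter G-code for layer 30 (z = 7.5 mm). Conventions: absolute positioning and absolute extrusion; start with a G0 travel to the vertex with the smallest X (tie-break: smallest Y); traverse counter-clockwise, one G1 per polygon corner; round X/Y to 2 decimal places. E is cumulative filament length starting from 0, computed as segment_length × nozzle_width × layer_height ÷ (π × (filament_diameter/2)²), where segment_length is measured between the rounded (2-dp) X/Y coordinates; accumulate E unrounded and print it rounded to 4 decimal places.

At z = 7.5 mm: the cube is present — its section is the full 23.5×10.5 rectangle. The outline is a single polygon with 4 vertices. Extrusion per mm of travel: 0.6 × 0.25 / (π × 1.425²) = 0.023513. Accumulating E over each segment gives final E = 1.5989.

G0 X0.00 Y0.00 Z7.50
G1 X23.50 Y0.00 E0.5526
G1 X23.50 Y10.50 E0.7994
G1 X0.00 Y10.50 E1.3520
G1 X0.00 Y0.00 E1.5989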